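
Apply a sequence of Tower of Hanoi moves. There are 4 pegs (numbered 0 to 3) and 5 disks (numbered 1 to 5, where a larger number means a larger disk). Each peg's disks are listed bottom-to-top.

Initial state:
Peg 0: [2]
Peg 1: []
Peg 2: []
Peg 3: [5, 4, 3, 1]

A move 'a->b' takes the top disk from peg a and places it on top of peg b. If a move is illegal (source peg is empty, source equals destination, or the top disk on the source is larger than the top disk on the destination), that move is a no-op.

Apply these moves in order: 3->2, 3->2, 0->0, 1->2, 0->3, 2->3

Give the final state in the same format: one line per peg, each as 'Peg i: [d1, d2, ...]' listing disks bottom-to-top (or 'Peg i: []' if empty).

Answer: Peg 0: []
Peg 1: []
Peg 2: []
Peg 3: [5, 4, 3, 2, 1]

Derivation:
After move 1 (3->2):
Peg 0: [2]
Peg 1: []
Peg 2: [1]
Peg 3: [5, 4, 3]

After move 2 (3->2):
Peg 0: [2]
Peg 1: []
Peg 2: [1]
Peg 3: [5, 4, 3]

After move 3 (0->0):
Peg 0: [2]
Peg 1: []
Peg 2: [1]
Peg 3: [5, 4, 3]

After move 4 (1->2):
Peg 0: [2]
Peg 1: []
Peg 2: [1]
Peg 3: [5, 4, 3]

After move 5 (0->3):
Peg 0: []
Peg 1: []
Peg 2: [1]
Peg 3: [5, 4, 3, 2]

After move 6 (2->3):
Peg 0: []
Peg 1: []
Peg 2: []
Peg 3: [5, 4, 3, 2, 1]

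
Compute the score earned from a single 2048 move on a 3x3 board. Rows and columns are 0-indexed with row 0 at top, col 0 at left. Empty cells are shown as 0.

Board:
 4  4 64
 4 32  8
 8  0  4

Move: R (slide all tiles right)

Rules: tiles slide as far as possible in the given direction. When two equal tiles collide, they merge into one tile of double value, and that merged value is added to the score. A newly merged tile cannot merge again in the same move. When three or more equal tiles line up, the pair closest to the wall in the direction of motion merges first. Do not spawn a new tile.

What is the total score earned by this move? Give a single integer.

Slide right:
row 0: [4, 4, 64] -> [0, 8, 64]  score +8 (running 8)
row 1: [4, 32, 8] -> [4, 32, 8]  score +0 (running 8)
row 2: [8, 0, 4] -> [0, 8, 4]  score +0 (running 8)
Board after move:
 0  8 64
 4 32  8
 0  8  4

Answer: 8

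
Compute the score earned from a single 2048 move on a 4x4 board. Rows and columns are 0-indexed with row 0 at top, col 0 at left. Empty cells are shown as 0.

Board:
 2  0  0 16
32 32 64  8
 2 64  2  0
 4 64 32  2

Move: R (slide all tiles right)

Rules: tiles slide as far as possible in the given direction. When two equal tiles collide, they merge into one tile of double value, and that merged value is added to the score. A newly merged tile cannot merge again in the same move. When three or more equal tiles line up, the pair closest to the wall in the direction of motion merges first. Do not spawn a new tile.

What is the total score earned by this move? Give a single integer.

Slide right:
row 0: [2, 0, 0, 16] -> [0, 0, 2, 16]  score +0 (running 0)
row 1: [32, 32, 64, 8] -> [0, 64, 64, 8]  score +64 (running 64)
row 2: [2, 64, 2, 0] -> [0, 2, 64, 2]  score +0 (running 64)
row 3: [4, 64, 32, 2] -> [4, 64, 32, 2]  score +0 (running 64)
Board after move:
 0  0  2 16
 0 64 64  8
 0  2 64  2
 4 64 32  2

Answer: 64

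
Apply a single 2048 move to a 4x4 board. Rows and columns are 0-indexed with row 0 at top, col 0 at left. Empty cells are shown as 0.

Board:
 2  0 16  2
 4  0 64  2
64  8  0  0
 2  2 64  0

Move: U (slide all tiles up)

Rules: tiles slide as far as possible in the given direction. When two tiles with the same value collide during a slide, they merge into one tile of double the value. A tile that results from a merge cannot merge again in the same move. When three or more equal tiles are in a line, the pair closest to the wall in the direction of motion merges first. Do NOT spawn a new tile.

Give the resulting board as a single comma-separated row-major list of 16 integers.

Slide up:
col 0: [2, 4, 64, 2] -> [2, 4, 64, 2]
col 1: [0, 0, 8, 2] -> [8, 2, 0, 0]
col 2: [16, 64, 0, 64] -> [16, 128, 0, 0]
col 3: [2, 2, 0, 0] -> [4, 0, 0, 0]

Answer: 2, 8, 16, 4, 4, 2, 128, 0, 64, 0, 0, 0, 2, 0, 0, 0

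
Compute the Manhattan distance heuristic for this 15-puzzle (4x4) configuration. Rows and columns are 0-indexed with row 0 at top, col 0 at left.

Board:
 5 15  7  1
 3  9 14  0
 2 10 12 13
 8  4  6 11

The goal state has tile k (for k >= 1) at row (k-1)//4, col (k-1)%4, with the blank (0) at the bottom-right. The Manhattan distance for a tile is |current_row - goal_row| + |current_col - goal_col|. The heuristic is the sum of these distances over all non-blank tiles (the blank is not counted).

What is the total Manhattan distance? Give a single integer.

Answer: 40

Derivation:
Tile 5: (0,0)->(1,0) = 1
Tile 15: (0,1)->(3,2) = 4
Tile 7: (0,2)->(1,2) = 1
Tile 1: (0,3)->(0,0) = 3
Tile 3: (1,0)->(0,2) = 3
Tile 9: (1,1)->(2,0) = 2
Tile 14: (1,2)->(3,1) = 3
Tile 2: (2,0)->(0,1) = 3
Tile 10: (2,1)->(2,1) = 0
Tile 12: (2,2)->(2,3) = 1
Tile 13: (2,3)->(3,0) = 4
Tile 8: (3,0)->(1,3) = 5
Tile 4: (3,1)->(0,3) = 5
Tile 6: (3,2)->(1,1) = 3
Tile 11: (3,3)->(2,2) = 2
Sum: 1 + 4 + 1 + 3 + 3 + 2 + 3 + 3 + 0 + 1 + 4 + 5 + 5 + 3 + 2 = 40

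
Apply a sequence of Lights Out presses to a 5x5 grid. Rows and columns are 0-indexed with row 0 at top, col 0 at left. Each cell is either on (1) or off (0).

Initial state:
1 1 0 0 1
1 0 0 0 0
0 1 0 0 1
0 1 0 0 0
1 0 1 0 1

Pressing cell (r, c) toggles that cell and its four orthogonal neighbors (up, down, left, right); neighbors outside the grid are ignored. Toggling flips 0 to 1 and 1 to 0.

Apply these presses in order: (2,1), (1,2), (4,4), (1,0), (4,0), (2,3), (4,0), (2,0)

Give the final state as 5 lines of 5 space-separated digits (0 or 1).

After press 1 at (2,1):
1 1 0 0 1
1 1 0 0 0
1 0 1 0 1
0 0 0 0 0
1 0 1 0 1

After press 2 at (1,2):
1 1 1 0 1
1 0 1 1 0
1 0 0 0 1
0 0 0 0 0
1 0 1 0 1

After press 3 at (4,4):
1 1 1 0 1
1 0 1 1 0
1 0 0 0 1
0 0 0 0 1
1 0 1 1 0

After press 4 at (1,0):
0 1 1 0 1
0 1 1 1 0
0 0 0 0 1
0 0 0 0 1
1 0 1 1 0

After press 5 at (4,0):
0 1 1 0 1
0 1 1 1 0
0 0 0 0 1
1 0 0 0 1
0 1 1 1 0

After press 6 at (2,3):
0 1 1 0 1
0 1 1 0 0
0 0 1 1 0
1 0 0 1 1
0 1 1 1 0

After press 7 at (4,0):
0 1 1 0 1
0 1 1 0 0
0 0 1 1 0
0 0 0 1 1
1 0 1 1 0

After press 8 at (2,0):
0 1 1 0 1
1 1 1 0 0
1 1 1 1 0
1 0 0 1 1
1 0 1 1 0

Answer: 0 1 1 0 1
1 1 1 0 0
1 1 1 1 0
1 0 0 1 1
1 0 1 1 0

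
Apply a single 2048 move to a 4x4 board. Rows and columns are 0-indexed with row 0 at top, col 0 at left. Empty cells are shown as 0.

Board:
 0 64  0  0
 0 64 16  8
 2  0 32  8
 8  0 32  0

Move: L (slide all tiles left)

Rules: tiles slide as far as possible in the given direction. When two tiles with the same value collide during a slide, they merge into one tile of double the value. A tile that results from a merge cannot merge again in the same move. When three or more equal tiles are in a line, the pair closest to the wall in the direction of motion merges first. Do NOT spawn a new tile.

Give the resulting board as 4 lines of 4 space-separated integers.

Slide left:
row 0: [0, 64, 0, 0] -> [64, 0, 0, 0]
row 1: [0, 64, 16, 8] -> [64, 16, 8, 0]
row 2: [2, 0, 32, 8] -> [2, 32, 8, 0]
row 3: [8, 0, 32, 0] -> [8, 32, 0, 0]

Answer: 64  0  0  0
64 16  8  0
 2 32  8  0
 8 32  0  0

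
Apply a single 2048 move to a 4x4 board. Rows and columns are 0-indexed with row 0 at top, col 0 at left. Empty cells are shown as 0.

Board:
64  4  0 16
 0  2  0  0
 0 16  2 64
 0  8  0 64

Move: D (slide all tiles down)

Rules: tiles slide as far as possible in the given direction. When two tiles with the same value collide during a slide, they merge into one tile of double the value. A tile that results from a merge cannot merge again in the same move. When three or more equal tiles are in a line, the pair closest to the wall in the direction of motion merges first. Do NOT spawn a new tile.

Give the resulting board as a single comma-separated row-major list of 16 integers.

Answer: 0, 4, 0, 0, 0, 2, 0, 0, 0, 16, 0, 16, 64, 8, 2, 128

Derivation:
Slide down:
col 0: [64, 0, 0, 0] -> [0, 0, 0, 64]
col 1: [4, 2, 16, 8] -> [4, 2, 16, 8]
col 2: [0, 0, 2, 0] -> [0, 0, 0, 2]
col 3: [16, 0, 64, 64] -> [0, 0, 16, 128]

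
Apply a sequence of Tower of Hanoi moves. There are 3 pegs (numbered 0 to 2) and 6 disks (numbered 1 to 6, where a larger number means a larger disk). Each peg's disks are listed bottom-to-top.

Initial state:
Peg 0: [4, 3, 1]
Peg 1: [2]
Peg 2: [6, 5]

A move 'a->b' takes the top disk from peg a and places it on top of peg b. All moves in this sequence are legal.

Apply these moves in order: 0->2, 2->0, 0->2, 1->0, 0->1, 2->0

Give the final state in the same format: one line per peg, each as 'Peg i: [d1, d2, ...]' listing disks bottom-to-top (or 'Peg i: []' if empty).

Answer: Peg 0: [4, 3, 1]
Peg 1: [2]
Peg 2: [6, 5]

Derivation:
After move 1 (0->2):
Peg 0: [4, 3]
Peg 1: [2]
Peg 2: [6, 5, 1]

After move 2 (2->0):
Peg 0: [4, 3, 1]
Peg 1: [2]
Peg 2: [6, 5]

After move 3 (0->2):
Peg 0: [4, 3]
Peg 1: [2]
Peg 2: [6, 5, 1]

After move 4 (1->0):
Peg 0: [4, 3, 2]
Peg 1: []
Peg 2: [6, 5, 1]

After move 5 (0->1):
Peg 0: [4, 3]
Peg 1: [2]
Peg 2: [6, 5, 1]

After move 6 (2->0):
Peg 0: [4, 3, 1]
Peg 1: [2]
Peg 2: [6, 5]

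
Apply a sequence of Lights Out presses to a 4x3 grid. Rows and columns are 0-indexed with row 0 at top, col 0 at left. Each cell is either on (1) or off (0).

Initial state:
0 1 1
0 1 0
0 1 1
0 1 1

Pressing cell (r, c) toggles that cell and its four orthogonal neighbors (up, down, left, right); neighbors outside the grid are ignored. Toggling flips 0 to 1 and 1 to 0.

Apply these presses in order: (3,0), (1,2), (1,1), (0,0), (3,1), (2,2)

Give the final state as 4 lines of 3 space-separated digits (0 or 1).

After press 1 at (3,0):
0 1 1
0 1 0
1 1 1
1 0 1

After press 2 at (1,2):
0 1 0
0 0 1
1 1 0
1 0 1

After press 3 at (1,1):
0 0 0
1 1 0
1 0 0
1 0 1

After press 4 at (0,0):
1 1 0
0 1 0
1 0 0
1 0 1

After press 5 at (3,1):
1 1 0
0 1 0
1 1 0
0 1 0

After press 6 at (2,2):
1 1 0
0 1 1
1 0 1
0 1 1

Answer: 1 1 0
0 1 1
1 0 1
0 1 1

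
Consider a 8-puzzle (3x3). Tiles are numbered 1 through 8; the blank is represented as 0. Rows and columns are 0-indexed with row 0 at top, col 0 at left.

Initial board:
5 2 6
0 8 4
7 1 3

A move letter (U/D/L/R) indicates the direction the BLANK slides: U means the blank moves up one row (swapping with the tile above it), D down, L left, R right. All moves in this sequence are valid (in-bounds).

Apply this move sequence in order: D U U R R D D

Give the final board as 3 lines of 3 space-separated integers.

After move 1 (D):
5 2 6
7 8 4
0 1 3

After move 2 (U):
5 2 6
0 8 4
7 1 3

After move 3 (U):
0 2 6
5 8 4
7 1 3

After move 4 (R):
2 0 6
5 8 4
7 1 3

After move 5 (R):
2 6 0
5 8 4
7 1 3

After move 6 (D):
2 6 4
5 8 0
7 1 3

After move 7 (D):
2 6 4
5 8 3
7 1 0

Answer: 2 6 4
5 8 3
7 1 0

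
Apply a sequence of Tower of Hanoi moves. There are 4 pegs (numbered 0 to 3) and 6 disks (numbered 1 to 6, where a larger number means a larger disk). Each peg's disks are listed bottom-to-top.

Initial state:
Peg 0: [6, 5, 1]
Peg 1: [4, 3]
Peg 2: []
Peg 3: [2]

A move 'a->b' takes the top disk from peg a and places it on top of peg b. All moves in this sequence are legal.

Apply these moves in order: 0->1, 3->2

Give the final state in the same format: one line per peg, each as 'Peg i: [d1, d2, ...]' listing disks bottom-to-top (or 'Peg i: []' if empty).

Answer: Peg 0: [6, 5]
Peg 1: [4, 3, 1]
Peg 2: [2]
Peg 3: []

Derivation:
After move 1 (0->1):
Peg 0: [6, 5]
Peg 1: [4, 3, 1]
Peg 2: []
Peg 3: [2]

After move 2 (3->2):
Peg 0: [6, 5]
Peg 1: [4, 3, 1]
Peg 2: [2]
Peg 3: []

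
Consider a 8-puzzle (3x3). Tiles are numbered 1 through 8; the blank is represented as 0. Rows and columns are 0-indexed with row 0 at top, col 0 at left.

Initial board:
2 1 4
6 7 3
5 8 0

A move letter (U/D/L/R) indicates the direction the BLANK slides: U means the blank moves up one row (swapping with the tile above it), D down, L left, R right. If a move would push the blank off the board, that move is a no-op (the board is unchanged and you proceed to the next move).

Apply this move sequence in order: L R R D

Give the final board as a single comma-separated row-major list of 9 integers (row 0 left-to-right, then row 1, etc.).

After move 1 (L):
2 1 4
6 7 3
5 0 8

After move 2 (R):
2 1 4
6 7 3
5 8 0

After move 3 (R):
2 1 4
6 7 3
5 8 0

After move 4 (D):
2 1 4
6 7 3
5 8 0

Answer: 2, 1, 4, 6, 7, 3, 5, 8, 0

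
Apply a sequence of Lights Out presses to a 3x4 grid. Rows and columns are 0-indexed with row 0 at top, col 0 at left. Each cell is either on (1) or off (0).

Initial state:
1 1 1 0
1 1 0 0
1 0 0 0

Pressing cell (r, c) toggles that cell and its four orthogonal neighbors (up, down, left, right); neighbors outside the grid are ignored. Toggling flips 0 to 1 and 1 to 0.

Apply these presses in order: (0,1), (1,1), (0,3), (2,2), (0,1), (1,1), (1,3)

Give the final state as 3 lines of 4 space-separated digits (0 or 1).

Answer: 1 1 0 0
1 1 0 0
1 1 1 0

Derivation:
After press 1 at (0,1):
0 0 0 0
1 0 0 0
1 0 0 0

After press 2 at (1,1):
0 1 0 0
0 1 1 0
1 1 0 0

After press 3 at (0,3):
0 1 1 1
0 1 1 1
1 1 0 0

After press 4 at (2,2):
0 1 1 1
0 1 0 1
1 0 1 1

After press 5 at (0,1):
1 0 0 1
0 0 0 1
1 0 1 1

After press 6 at (1,1):
1 1 0 1
1 1 1 1
1 1 1 1

After press 7 at (1,3):
1 1 0 0
1 1 0 0
1 1 1 0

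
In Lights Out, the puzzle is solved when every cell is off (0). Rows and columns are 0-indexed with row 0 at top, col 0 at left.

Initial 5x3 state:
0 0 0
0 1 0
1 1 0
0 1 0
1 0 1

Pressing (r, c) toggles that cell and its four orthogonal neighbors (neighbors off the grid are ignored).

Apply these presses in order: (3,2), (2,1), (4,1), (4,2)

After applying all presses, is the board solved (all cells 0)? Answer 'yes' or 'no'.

After press 1 at (3,2):
0 0 0
0 1 0
1 1 1
0 0 1
1 0 0

After press 2 at (2,1):
0 0 0
0 0 0
0 0 0
0 1 1
1 0 0

After press 3 at (4,1):
0 0 0
0 0 0
0 0 0
0 0 1
0 1 1

After press 4 at (4,2):
0 0 0
0 0 0
0 0 0
0 0 0
0 0 0

Lights still on: 0

Answer: yes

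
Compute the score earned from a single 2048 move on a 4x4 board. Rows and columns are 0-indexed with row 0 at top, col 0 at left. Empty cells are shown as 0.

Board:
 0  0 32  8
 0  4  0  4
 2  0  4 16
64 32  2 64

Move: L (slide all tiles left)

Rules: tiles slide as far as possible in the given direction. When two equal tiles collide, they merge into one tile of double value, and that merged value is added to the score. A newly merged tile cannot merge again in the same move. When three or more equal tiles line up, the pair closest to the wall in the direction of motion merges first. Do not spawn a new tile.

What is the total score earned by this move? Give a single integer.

Slide left:
row 0: [0, 0, 32, 8] -> [32, 8, 0, 0]  score +0 (running 0)
row 1: [0, 4, 0, 4] -> [8, 0, 0, 0]  score +8 (running 8)
row 2: [2, 0, 4, 16] -> [2, 4, 16, 0]  score +0 (running 8)
row 3: [64, 32, 2, 64] -> [64, 32, 2, 64]  score +0 (running 8)
Board after move:
32  8  0  0
 8  0  0  0
 2  4 16  0
64 32  2 64

Answer: 8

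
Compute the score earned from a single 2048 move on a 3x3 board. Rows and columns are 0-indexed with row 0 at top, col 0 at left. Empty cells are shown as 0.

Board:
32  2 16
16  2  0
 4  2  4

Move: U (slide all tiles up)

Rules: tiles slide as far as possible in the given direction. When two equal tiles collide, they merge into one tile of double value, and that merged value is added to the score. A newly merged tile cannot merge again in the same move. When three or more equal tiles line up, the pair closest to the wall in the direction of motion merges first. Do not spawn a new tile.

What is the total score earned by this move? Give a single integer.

Slide up:
col 0: [32, 16, 4] -> [32, 16, 4]  score +0 (running 0)
col 1: [2, 2, 2] -> [4, 2, 0]  score +4 (running 4)
col 2: [16, 0, 4] -> [16, 4, 0]  score +0 (running 4)
Board after move:
32  4 16
16  2  4
 4  0  0

Answer: 4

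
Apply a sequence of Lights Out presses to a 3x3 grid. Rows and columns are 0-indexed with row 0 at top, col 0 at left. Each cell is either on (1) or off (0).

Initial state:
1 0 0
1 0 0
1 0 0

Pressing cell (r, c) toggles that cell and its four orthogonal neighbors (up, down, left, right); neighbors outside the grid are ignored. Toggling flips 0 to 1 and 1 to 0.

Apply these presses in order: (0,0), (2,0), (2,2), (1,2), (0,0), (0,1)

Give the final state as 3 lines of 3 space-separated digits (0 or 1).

Answer: 0 1 0
0 0 0
0 0 0

Derivation:
After press 1 at (0,0):
0 1 0
0 0 0
1 0 0

After press 2 at (2,0):
0 1 0
1 0 0
0 1 0

After press 3 at (2,2):
0 1 0
1 0 1
0 0 1

After press 4 at (1,2):
0 1 1
1 1 0
0 0 0

After press 5 at (0,0):
1 0 1
0 1 0
0 0 0

After press 6 at (0,1):
0 1 0
0 0 0
0 0 0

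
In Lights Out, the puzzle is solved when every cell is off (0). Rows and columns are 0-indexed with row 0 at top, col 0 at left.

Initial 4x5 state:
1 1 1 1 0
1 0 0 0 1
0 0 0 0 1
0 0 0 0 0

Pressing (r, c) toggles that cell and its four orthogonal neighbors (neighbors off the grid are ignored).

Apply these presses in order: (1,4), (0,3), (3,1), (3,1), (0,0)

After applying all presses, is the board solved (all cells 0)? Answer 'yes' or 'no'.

Answer: yes

Derivation:
After press 1 at (1,4):
1 1 1 1 1
1 0 0 1 0
0 0 0 0 0
0 0 0 0 0

After press 2 at (0,3):
1 1 0 0 0
1 0 0 0 0
0 0 0 0 0
0 0 0 0 0

After press 3 at (3,1):
1 1 0 0 0
1 0 0 0 0
0 1 0 0 0
1 1 1 0 0

After press 4 at (3,1):
1 1 0 0 0
1 0 0 0 0
0 0 0 0 0
0 0 0 0 0

After press 5 at (0,0):
0 0 0 0 0
0 0 0 0 0
0 0 0 0 0
0 0 0 0 0

Lights still on: 0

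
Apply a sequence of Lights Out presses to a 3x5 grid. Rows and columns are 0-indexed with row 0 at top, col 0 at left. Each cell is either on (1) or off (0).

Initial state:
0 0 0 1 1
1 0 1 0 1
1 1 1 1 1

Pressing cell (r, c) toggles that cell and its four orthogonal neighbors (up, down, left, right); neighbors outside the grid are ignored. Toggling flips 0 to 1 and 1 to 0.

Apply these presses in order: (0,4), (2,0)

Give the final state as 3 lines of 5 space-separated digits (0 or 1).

After press 1 at (0,4):
0 0 0 0 0
1 0 1 0 0
1 1 1 1 1

After press 2 at (2,0):
0 0 0 0 0
0 0 1 0 0
0 0 1 1 1

Answer: 0 0 0 0 0
0 0 1 0 0
0 0 1 1 1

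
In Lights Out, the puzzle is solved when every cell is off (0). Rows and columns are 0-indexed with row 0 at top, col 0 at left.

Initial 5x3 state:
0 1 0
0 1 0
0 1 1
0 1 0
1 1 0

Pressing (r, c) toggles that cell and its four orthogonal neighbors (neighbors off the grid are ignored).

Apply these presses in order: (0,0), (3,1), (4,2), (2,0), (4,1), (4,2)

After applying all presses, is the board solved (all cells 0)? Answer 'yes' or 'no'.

After press 1 at (0,0):
1 0 0
1 1 0
0 1 1
0 1 0
1 1 0

After press 2 at (3,1):
1 0 0
1 1 0
0 0 1
1 0 1
1 0 0

After press 3 at (4,2):
1 0 0
1 1 0
0 0 1
1 0 0
1 1 1

After press 4 at (2,0):
1 0 0
0 1 0
1 1 1
0 0 0
1 1 1

After press 5 at (4,1):
1 0 0
0 1 0
1 1 1
0 1 0
0 0 0

After press 6 at (4,2):
1 0 0
0 1 0
1 1 1
0 1 1
0 1 1

Lights still on: 9

Answer: no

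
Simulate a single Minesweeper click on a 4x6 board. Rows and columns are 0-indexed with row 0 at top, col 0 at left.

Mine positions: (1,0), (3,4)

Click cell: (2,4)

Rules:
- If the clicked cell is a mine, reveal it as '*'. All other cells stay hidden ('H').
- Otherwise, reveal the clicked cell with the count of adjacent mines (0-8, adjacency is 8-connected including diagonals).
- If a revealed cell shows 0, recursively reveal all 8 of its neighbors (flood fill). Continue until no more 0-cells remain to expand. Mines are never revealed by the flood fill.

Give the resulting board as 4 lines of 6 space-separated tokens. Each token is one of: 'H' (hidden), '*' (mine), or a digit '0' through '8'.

H H H H H H
H H H H H H
H H H H 1 H
H H H H H H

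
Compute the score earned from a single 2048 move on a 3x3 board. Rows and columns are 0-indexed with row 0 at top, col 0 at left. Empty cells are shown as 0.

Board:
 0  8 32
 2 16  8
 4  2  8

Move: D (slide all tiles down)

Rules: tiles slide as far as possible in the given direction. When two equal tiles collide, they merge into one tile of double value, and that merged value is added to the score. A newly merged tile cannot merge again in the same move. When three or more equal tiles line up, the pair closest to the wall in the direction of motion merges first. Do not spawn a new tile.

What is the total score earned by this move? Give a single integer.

Slide down:
col 0: [0, 2, 4] -> [0, 2, 4]  score +0 (running 0)
col 1: [8, 16, 2] -> [8, 16, 2]  score +0 (running 0)
col 2: [32, 8, 8] -> [0, 32, 16]  score +16 (running 16)
Board after move:
 0  8  0
 2 16 32
 4  2 16

Answer: 16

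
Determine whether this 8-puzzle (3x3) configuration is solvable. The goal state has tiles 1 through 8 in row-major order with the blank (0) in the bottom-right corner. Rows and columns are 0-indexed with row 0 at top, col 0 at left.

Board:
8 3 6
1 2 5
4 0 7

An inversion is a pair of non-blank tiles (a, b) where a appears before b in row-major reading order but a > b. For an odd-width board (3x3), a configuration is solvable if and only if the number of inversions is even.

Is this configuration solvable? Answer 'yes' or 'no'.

Answer: yes

Derivation:
Inversions (pairs i<j in row-major order where tile[i] > tile[j] > 0): 14
14 is even, so the puzzle is solvable.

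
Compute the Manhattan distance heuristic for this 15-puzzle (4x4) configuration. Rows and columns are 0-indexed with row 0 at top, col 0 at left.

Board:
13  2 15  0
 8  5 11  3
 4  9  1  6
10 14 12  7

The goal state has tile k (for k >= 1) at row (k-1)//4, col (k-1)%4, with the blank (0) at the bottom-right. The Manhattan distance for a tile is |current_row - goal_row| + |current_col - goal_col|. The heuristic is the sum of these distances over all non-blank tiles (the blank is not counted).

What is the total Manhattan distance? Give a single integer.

Answer: 33

Derivation:
Tile 13: at (0,0), goal (3,0), distance |0-3|+|0-0| = 3
Tile 2: at (0,1), goal (0,1), distance |0-0|+|1-1| = 0
Tile 15: at (0,2), goal (3,2), distance |0-3|+|2-2| = 3
Tile 8: at (1,0), goal (1,3), distance |1-1|+|0-3| = 3
Tile 5: at (1,1), goal (1,0), distance |1-1|+|1-0| = 1
Tile 11: at (1,2), goal (2,2), distance |1-2|+|2-2| = 1
Tile 3: at (1,3), goal (0,2), distance |1-0|+|3-2| = 2
Tile 4: at (2,0), goal (0,3), distance |2-0|+|0-3| = 5
Tile 9: at (2,1), goal (2,0), distance |2-2|+|1-0| = 1
Tile 1: at (2,2), goal (0,0), distance |2-0|+|2-0| = 4
Tile 6: at (2,3), goal (1,1), distance |2-1|+|3-1| = 3
Tile 10: at (3,0), goal (2,1), distance |3-2|+|0-1| = 2
Tile 14: at (3,1), goal (3,1), distance |3-3|+|1-1| = 0
Tile 12: at (3,2), goal (2,3), distance |3-2|+|2-3| = 2
Tile 7: at (3,3), goal (1,2), distance |3-1|+|3-2| = 3
Sum: 3 + 0 + 3 + 3 + 1 + 1 + 2 + 5 + 1 + 4 + 3 + 2 + 0 + 2 + 3 = 33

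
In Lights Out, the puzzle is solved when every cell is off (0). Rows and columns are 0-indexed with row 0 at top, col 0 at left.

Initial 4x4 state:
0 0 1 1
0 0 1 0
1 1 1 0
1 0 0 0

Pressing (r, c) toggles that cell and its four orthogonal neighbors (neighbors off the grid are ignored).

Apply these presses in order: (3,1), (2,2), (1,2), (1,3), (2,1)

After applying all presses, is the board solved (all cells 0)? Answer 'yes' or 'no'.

Answer: yes

Derivation:
After press 1 at (3,1):
0 0 1 1
0 0 1 0
1 0 1 0
0 1 1 0

After press 2 at (2,2):
0 0 1 1
0 0 0 0
1 1 0 1
0 1 0 0

After press 3 at (1,2):
0 0 0 1
0 1 1 1
1 1 1 1
0 1 0 0

After press 4 at (1,3):
0 0 0 0
0 1 0 0
1 1 1 0
0 1 0 0

After press 5 at (2,1):
0 0 0 0
0 0 0 0
0 0 0 0
0 0 0 0

Lights still on: 0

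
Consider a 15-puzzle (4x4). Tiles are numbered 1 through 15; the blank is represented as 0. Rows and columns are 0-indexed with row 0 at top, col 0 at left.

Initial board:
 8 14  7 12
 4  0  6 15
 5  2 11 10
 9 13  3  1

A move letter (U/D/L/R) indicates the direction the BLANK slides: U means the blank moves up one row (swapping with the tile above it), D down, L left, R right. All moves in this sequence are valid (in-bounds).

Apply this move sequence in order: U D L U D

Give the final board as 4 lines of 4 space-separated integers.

Answer:  8 14  7 12
 0  4  6 15
 5  2 11 10
 9 13  3  1

Derivation:
After move 1 (U):
 8  0  7 12
 4 14  6 15
 5  2 11 10
 9 13  3  1

After move 2 (D):
 8 14  7 12
 4  0  6 15
 5  2 11 10
 9 13  3  1

After move 3 (L):
 8 14  7 12
 0  4  6 15
 5  2 11 10
 9 13  3  1

After move 4 (U):
 0 14  7 12
 8  4  6 15
 5  2 11 10
 9 13  3  1

After move 5 (D):
 8 14  7 12
 0  4  6 15
 5  2 11 10
 9 13  3  1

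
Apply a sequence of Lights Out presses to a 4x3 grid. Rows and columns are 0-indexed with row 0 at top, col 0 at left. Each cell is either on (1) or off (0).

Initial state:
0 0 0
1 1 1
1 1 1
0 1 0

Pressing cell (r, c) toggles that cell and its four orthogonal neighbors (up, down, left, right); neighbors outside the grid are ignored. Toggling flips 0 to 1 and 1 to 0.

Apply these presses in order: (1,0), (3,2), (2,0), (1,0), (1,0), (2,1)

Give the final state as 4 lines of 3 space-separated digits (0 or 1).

Answer: 1 0 0
1 1 1
0 1 1
1 1 1

Derivation:
After press 1 at (1,0):
1 0 0
0 0 1
0 1 1
0 1 0

After press 2 at (3,2):
1 0 0
0 0 1
0 1 0
0 0 1

After press 3 at (2,0):
1 0 0
1 0 1
1 0 0
1 0 1

After press 4 at (1,0):
0 0 0
0 1 1
0 0 0
1 0 1

After press 5 at (1,0):
1 0 0
1 0 1
1 0 0
1 0 1

After press 6 at (2,1):
1 0 0
1 1 1
0 1 1
1 1 1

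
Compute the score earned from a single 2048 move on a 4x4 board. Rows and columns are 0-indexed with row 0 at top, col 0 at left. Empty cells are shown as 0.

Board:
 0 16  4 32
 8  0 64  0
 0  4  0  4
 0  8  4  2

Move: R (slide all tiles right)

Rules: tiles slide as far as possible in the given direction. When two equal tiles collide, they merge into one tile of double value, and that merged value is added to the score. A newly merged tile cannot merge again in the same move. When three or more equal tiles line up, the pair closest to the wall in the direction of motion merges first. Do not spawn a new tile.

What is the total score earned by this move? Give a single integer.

Answer: 8

Derivation:
Slide right:
row 0: [0, 16, 4, 32] -> [0, 16, 4, 32]  score +0 (running 0)
row 1: [8, 0, 64, 0] -> [0, 0, 8, 64]  score +0 (running 0)
row 2: [0, 4, 0, 4] -> [0, 0, 0, 8]  score +8 (running 8)
row 3: [0, 8, 4, 2] -> [0, 8, 4, 2]  score +0 (running 8)
Board after move:
 0 16  4 32
 0  0  8 64
 0  0  0  8
 0  8  4  2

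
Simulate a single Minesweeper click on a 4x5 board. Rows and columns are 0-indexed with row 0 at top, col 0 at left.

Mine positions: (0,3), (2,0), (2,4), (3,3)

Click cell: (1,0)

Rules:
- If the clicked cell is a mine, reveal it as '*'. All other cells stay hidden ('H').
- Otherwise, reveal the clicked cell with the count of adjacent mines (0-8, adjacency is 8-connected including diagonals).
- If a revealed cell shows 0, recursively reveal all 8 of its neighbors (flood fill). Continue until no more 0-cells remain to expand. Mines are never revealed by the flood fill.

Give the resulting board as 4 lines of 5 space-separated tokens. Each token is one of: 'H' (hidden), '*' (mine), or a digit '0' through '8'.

H H H H H
1 H H H H
H H H H H
H H H H H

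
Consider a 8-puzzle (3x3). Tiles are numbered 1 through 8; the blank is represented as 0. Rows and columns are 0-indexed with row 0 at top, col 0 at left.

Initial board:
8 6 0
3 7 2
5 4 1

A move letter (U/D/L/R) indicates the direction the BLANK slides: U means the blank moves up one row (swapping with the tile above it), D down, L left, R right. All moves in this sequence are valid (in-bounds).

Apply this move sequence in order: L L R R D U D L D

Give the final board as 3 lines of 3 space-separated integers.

After move 1 (L):
8 0 6
3 7 2
5 4 1

After move 2 (L):
0 8 6
3 7 2
5 4 1

After move 3 (R):
8 0 6
3 7 2
5 4 1

After move 4 (R):
8 6 0
3 7 2
5 4 1

After move 5 (D):
8 6 2
3 7 0
5 4 1

After move 6 (U):
8 6 0
3 7 2
5 4 1

After move 7 (D):
8 6 2
3 7 0
5 4 1

After move 8 (L):
8 6 2
3 0 7
5 4 1

After move 9 (D):
8 6 2
3 4 7
5 0 1

Answer: 8 6 2
3 4 7
5 0 1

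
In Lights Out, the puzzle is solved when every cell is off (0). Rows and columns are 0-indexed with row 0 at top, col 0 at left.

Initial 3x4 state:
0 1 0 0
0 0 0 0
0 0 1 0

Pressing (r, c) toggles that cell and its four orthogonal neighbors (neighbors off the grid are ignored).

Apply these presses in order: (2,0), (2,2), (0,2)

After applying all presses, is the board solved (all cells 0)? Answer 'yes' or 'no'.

After press 1 at (2,0):
0 1 0 0
1 0 0 0
1 1 1 0

After press 2 at (2,2):
0 1 0 0
1 0 1 0
1 0 0 1

After press 3 at (0,2):
0 0 1 1
1 0 0 0
1 0 0 1

Lights still on: 5

Answer: no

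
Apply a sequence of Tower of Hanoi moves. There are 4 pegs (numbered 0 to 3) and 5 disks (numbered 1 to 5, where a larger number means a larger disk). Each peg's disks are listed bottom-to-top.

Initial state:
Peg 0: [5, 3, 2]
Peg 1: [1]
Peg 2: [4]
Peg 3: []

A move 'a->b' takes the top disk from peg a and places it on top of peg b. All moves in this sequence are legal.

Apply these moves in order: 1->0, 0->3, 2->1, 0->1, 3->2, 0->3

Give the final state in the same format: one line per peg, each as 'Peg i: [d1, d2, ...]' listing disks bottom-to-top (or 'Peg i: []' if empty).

Answer: Peg 0: [5]
Peg 1: [4, 2]
Peg 2: [1]
Peg 3: [3]

Derivation:
After move 1 (1->0):
Peg 0: [5, 3, 2, 1]
Peg 1: []
Peg 2: [4]
Peg 3: []

After move 2 (0->3):
Peg 0: [5, 3, 2]
Peg 1: []
Peg 2: [4]
Peg 3: [1]

After move 3 (2->1):
Peg 0: [5, 3, 2]
Peg 1: [4]
Peg 2: []
Peg 3: [1]

After move 4 (0->1):
Peg 0: [5, 3]
Peg 1: [4, 2]
Peg 2: []
Peg 3: [1]

After move 5 (3->2):
Peg 0: [5, 3]
Peg 1: [4, 2]
Peg 2: [1]
Peg 3: []

After move 6 (0->3):
Peg 0: [5]
Peg 1: [4, 2]
Peg 2: [1]
Peg 3: [3]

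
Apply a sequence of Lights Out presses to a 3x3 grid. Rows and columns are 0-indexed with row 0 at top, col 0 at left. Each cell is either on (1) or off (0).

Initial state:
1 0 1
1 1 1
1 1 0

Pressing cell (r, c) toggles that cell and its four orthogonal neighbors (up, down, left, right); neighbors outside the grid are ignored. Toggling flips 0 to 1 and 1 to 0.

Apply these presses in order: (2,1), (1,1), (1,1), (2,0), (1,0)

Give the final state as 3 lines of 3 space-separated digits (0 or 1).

After press 1 at (2,1):
1 0 1
1 0 1
0 0 1

After press 2 at (1,1):
1 1 1
0 1 0
0 1 1

After press 3 at (1,1):
1 0 1
1 0 1
0 0 1

After press 4 at (2,0):
1 0 1
0 0 1
1 1 1

After press 5 at (1,0):
0 0 1
1 1 1
0 1 1

Answer: 0 0 1
1 1 1
0 1 1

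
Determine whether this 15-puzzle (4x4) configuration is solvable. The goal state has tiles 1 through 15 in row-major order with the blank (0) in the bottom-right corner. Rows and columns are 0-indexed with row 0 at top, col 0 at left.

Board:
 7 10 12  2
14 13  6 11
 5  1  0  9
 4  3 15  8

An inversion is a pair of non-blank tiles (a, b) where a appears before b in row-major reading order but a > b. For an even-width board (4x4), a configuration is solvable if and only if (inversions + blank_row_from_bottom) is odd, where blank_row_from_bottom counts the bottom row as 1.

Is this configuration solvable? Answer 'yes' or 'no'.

Answer: yes

Derivation:
Inversions: 59
Blank is in row 2 (0-indexed from top), which is row 2 counting from the bottom (bottom = 1).
59 + 2 = 61, which is odd, so the puzzle is solvable.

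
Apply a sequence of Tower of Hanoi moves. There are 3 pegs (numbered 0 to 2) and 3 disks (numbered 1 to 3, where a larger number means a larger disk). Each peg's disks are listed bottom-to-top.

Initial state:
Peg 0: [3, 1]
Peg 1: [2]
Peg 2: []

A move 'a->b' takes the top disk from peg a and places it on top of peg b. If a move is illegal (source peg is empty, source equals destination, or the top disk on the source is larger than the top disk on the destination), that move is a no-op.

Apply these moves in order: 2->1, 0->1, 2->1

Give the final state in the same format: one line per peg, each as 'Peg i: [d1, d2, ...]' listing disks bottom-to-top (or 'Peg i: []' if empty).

After move 1 (2->1):
Peg 0: [3, 1]
Peg 1: [2]
Peg 2: []

After move 2 (0->1):
Peg 0: [3]
Peg 1: [2, 1]
Peg 2: []

After move 3 (2->1):
Peg 0: [3]
Peg 1: [2, 1]
Peg 2: []

Answer: Peg 0: [3]
Peg 1: [2, 1]
Peg 2: []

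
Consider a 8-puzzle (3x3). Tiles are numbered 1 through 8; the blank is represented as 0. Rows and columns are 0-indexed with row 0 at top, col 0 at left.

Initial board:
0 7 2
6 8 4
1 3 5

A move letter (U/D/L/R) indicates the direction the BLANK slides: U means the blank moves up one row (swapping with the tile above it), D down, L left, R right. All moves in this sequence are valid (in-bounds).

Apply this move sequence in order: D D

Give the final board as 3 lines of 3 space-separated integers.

Answer: 6 7 2
1 8 4
0 3 5

Derivation:
After move 1 (D):
6 7 2
0 8 4
1 3 5

After move 2 (D):
6 7 2
1 8 4
0 3 5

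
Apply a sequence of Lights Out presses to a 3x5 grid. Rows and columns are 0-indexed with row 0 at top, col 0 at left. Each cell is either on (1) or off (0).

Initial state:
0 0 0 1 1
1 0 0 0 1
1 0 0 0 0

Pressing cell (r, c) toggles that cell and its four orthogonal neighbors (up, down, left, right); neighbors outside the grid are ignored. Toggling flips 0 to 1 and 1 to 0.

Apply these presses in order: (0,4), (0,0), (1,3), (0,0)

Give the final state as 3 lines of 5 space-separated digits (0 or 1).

Answer: 0 0 0 1 0
1 0 1 1 1
1 0 0 1 0

Derivation:
After press 1 at (0,4):
0 0 0 0 0
1 0 0 0 0
1 0 0 0 0

After press 2 at (0,0):
1 1 0 0 0
0 0 0 0 0
1 0 0 0 0

After press 3 at (1,3):
1 1 0 1 0
0 0 1 1 1
1 0 0 1 0

After press 4 at (0,0):
0 0 0 1 0
1 0 1 1 1
1 0 0 1 0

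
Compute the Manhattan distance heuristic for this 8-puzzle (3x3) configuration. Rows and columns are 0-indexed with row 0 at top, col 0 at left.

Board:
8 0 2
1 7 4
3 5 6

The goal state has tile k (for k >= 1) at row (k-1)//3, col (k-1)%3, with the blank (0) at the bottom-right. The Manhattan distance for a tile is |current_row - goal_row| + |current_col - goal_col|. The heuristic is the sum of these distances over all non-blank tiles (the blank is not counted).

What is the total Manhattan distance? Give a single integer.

Answer: 15

Derivation:
Tile 8: (0,0)->(2,1) = 3
Tile 2: (0,2)->(0,1) = 1
Tile 1: (1,0)->(0,0) = 1
Tile 7: (1,1)->(2,0) = 2
Tile 4: (1,2)->(1,0) = 2
Tile 3: (2,0)->(0,2) = 4
Tile 5: (2,1)->(1,1) = 1
Tile 6: (2,2)->(1,2) = 1
Sum: 3 + 1 + 1 + 2 + 2 + 4 + 1 + 1 = 15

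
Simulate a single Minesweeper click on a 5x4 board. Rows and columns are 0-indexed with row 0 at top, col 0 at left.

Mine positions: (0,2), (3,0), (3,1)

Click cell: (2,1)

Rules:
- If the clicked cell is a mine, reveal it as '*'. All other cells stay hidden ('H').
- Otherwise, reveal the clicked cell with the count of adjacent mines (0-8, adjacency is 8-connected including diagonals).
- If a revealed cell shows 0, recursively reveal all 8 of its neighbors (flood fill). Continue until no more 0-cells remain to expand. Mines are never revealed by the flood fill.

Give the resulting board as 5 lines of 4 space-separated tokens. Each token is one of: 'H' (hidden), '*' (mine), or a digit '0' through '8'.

H H H H
H H H H
H 2 H H
H H H H
H H H H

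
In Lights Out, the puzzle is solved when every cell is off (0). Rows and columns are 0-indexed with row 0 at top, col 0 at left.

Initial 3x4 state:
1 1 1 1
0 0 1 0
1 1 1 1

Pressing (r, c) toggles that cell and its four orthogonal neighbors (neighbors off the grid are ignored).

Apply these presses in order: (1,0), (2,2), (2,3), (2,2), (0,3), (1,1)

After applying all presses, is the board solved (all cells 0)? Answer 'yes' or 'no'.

Answer: yes

Derivation:
After press 1 at (1,0):
0 1 1 1
1 1 1 0
0 1 1 1

After press 2 at (2,2):
0 1 1 1
1 1 0 0
0 0 0 0

After press 3 at (2,3):
0 1 1 1
1 1 0 1
0 0 1 1

After press 4 at (2,2):
0 1 1 1
1 1 1 1
0 1 0 0

After press 5 at (0,3):
0 1 0 0
1 1 1 0
0 1 0 0

After press 6 at (1,1):
0 0 0 0
0 0 0 0
0 0 0 0

Lights still on: 0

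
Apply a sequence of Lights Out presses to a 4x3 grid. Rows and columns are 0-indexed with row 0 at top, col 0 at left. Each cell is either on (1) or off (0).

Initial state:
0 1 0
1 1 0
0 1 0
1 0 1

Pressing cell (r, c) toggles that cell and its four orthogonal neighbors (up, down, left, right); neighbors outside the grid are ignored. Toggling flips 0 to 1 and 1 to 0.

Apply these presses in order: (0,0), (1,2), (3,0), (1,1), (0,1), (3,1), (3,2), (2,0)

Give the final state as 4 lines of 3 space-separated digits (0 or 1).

After press 1 at (0,0):
1 0 0
0 1 0
0 1 0
1 0 1

After press 2 at (1,2):
1 0 1
0 0 1
0 1 1
1 0 1

After press 3 at (3,0):
1 0 1
0 0 1
1 1 1
0 1 1

After press 4 at (1,1):
1 1 1
1 1 0
1 0 1
0 1 1

After press 5 at (0,1):
0 0 0
1 0 0
1 0 1
0 1 1

After press 6 at (3,1):
0 0 0
1 0 0
1 1 1
1 0 0

After press 7 at (3,2):
0 0 0
1 0 0
1 1 0
1 1 1

After press 8 at (2,0):
0 0 0
0 0 0
0 0 0
0 1 1

Answer: 0 0 0
0 0 0
0 0 0
0 1 1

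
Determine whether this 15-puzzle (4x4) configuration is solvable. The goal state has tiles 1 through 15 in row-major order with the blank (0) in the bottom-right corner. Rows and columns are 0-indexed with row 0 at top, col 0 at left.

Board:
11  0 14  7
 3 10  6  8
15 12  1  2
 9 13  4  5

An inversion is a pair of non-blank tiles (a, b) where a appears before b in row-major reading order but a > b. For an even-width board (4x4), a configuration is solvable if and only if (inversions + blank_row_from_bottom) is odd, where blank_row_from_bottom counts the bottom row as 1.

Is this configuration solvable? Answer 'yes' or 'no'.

Answer: yes

Derivation:
Inversions: 61
Blank is in row 0 (0-indexed from top), which is row 4 counting from the bottom (bottom = 1).
61 + 4 = 65, which is odd, so the puzzle is solvable.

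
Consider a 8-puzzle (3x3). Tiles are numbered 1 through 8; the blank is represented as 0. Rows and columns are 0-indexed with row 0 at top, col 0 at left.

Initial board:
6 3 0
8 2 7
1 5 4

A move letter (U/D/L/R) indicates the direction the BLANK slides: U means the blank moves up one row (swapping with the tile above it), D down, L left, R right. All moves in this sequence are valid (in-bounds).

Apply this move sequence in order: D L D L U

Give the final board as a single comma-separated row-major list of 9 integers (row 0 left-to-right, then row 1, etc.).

After move 1 (D):
6 3 7
8 2 0
1 5 4

After move 2 (L):
6 3 7
8 0 2
1 5 4

After move 3 (D):
6 3 7
8 5 2
1 0 4

After move 4 (L):
6 3 7
8 5 2
0 1 4

After move 5 (U):
6 3 7
0 5 2
8 1 4

Answer: 6, 3, 7, 0, 5, 2, 8, 1, 4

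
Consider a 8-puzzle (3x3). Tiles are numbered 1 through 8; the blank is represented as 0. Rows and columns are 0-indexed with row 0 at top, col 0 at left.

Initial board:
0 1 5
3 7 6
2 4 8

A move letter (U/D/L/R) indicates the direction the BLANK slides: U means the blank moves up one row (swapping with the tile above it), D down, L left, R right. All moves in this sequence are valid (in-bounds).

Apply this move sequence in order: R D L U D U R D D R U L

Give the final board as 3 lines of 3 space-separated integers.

Answer: 7 3 5
1 0 4
2 8 6

Derivation:
After move 1 (R):
1 0 5
3 7 6
2 4 8

After move 2 (D):
1 7 5
3 0 6
2 4 8

After move 3 (L):
1 7 5
0 3 6
2 4 8

After move 4 (U):
0 7 5
1 3 6
2 4 8

After move 5 (D):
1 7 5
0 3 6
2 4 8

After move 6 (U):
0 7 5
1 3 6
2 4 8

After move 7 (R):
7 0 5
1 3 6
2 4 8

After move 8 (D):
7 3 5
1 0 6
2 4 8

After move 9 (D):
7 3 5
1 4 6
2 0 8

After move 10 (R):
7 3 5
1 4 6
2 8 0

After move 11 (U):
7 3 5
1 4 0
2 8 6

After move 12 (L):
7 3 5
1 0 4
2 8 6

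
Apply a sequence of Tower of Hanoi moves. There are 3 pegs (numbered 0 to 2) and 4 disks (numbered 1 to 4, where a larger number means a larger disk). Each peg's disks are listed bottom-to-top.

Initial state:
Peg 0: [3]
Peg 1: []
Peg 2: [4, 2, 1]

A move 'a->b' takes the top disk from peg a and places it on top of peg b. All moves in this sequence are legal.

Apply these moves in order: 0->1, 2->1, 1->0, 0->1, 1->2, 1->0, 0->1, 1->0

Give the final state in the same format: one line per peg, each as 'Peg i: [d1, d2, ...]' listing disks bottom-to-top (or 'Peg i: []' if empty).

Answer: Peg 0: [3]
Peg 1: []
Peg 2: [4, 2, 1]

Derivation:
After move 1 (0->1):
Peg 0: []
Peg 1: [3]
Peg 2: [4, 2, 1]

After move 2 (2->1):
Peg 0: []
Peg 1: [3, 1]
Peg 2: [4, 2]

After move 3 (1->0):
Peg 0: [1]
Peg 1: [3]
Peg 2: [4, 2]

After move 4 (0->1):
Peg 0: []
Peg 1: [3, 1]
Peg 2: [4, 2]

After move 5 (1->2):
Peg 0: []
Peg 1: [3]
Peg 2: [4, 2, 1]

After move 6 (1->0):
Peg 0: [3]
Peg 1: []
Peg 2: [4, 2, 1]

After move 7 (0->1):
Peg 0: []
Peg 1: [3]
Peg 2: [4, 2, 1]

After move 8 (1->0):
Peg 0: [3]
Peg 1: []
Peg 2: [4, 2, 1]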